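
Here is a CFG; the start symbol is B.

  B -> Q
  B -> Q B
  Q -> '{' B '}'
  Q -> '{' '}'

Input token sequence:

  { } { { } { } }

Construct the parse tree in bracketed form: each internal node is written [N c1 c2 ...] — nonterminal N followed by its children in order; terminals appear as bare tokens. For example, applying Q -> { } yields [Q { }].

B
Q B
{ } B
{ } Q
{ } { B }
{ } { Q B }
{ } { { } B }
{ } { { } Q }
{ } { { } { } }

[B [Q { }] [B [Q { [B [Q { }] [B [Q { }]]] }]]]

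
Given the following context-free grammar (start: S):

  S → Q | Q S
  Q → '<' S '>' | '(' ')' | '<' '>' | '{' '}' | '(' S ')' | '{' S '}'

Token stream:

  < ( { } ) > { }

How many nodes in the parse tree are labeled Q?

4

[S [Q < [S [Q ( [S [Q { }]] )]] >] [S [Q { }]]]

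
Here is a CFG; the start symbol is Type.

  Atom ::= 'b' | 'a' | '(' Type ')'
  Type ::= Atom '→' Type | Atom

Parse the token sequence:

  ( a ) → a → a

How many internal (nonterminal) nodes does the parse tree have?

[Type [Atom ( [Type [Atom a]] )] → [Type [Atom a] → [Type [Atom a]]]]

8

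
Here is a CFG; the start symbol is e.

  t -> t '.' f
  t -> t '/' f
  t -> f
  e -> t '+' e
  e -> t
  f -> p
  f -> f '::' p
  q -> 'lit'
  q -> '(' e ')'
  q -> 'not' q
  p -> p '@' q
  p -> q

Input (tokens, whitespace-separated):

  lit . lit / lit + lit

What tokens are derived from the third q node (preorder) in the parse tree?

[e [t [t [t [f [p [q lit]]]] . [f [p [q lit]]]] / [f [p [q lit]]]] + [e [t [f [p [q lit]]]]]]

lit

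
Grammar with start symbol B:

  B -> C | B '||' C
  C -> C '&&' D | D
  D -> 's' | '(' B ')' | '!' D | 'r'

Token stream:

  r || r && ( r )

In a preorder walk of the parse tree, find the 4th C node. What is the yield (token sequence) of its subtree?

[B [B [C [D r]]] || [C [C [D r]] && [D ( [B [C [D r]]] )]]]

r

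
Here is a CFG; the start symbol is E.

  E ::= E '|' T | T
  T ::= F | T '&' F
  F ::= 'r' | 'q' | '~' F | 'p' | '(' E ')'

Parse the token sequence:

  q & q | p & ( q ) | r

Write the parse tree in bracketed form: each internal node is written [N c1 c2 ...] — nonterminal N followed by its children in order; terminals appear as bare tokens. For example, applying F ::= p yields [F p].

E
E | T
E | T | T
T | T | T
T & F | T | T
F & F | T | T
q & F | T | T
q & q | T | T
q & q | T & F | T
q & q | F & F | T
q & q | p & F | T
q & q | p & ( E ) | T
q & q | p & ( T ) | T
q & q | p & ( F ) | T
q & q | p & ( q ) | T
q & q | p & ( q ) | F
q & q | p & ( q ) | r

[E [E [E [T [T [F q]] & [F q]]] | [T [T [F p]] & [F ( [E [T [F q]]] )]]] | [T [F r]]]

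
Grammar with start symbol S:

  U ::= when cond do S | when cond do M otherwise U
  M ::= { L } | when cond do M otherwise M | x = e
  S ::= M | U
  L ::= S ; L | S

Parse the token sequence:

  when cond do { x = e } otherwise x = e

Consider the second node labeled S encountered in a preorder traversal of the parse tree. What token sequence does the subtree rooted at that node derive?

x = e

[S [M when cond do [M { [L [S [M x = e]]] }] otherwise [M x = e]]]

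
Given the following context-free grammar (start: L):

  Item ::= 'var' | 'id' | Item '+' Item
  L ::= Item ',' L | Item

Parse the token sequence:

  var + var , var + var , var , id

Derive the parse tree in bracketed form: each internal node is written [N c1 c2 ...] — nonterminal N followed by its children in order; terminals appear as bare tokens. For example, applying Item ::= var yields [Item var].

[L [Item [Item var] + [Item var]] , [L [Item [Item var] + [Item var]] , [L [Item var] , [L [Item id]]]]]

L
Item , L
Item + Item , L
var + Item , L
var + var , L
var + var , Item , L
var + var , Item + Item , L
var + var , var + Item , L
var + var , var + var , L
var + var , var + var , Item , L
var + var , var + var , var , L
var + var , var + var , var , Item
var + var , var + var , var , id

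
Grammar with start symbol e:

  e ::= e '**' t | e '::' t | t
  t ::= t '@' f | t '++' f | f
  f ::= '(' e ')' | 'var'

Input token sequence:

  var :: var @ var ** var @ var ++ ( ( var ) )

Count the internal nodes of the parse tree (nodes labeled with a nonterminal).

21

[e [e [e [t [f var]]] :: [t [t [f var]] @ [f var]]] ** [t [t [t [f var]] @ [f var]] ++ [f ( [e [t [f ( [e [t [f var]]] )]]] )]]]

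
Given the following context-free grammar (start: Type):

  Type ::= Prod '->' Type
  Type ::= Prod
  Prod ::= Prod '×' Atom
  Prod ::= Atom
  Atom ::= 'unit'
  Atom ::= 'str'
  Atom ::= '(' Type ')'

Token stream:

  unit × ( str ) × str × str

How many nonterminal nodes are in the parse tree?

[Type [Prod [Prod [Prod [Prod [Atom unit]] × [Atom ( [Type [Prod [Atom str]]] )]] × [Atom str]] × [Atom str]]]

12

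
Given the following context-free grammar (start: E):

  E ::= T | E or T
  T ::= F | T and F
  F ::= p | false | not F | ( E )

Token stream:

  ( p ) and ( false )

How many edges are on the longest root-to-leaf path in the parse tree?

[E [T [T [F ( [E [T [F p]]] )]] and [F ( [E [T [F false]]] )]]]

7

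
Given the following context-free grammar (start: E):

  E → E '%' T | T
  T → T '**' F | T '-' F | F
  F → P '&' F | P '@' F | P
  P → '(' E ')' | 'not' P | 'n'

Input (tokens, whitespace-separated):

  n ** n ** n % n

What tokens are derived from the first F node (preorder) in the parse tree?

[E [E [T [T [T [F [P n]]] ** [F [P n]]] ** [F [P n]]]] % [T [F [P n]]]]

n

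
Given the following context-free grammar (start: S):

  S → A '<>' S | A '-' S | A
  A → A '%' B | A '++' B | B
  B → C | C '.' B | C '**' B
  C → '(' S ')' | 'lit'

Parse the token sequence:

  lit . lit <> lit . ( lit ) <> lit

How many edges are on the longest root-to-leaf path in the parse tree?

[S [A [B [C lit] . [B [C lit]]]] <> [S [A [B [C lit] . [B [C ( [S [A [B [C lit]]]] )]]]] <> [S [A [B [C lit]]]]]]

10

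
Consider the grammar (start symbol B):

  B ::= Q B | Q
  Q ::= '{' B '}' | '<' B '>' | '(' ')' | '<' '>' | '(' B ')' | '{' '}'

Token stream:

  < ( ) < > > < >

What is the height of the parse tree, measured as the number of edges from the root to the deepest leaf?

[B [Q < [B [Q ( )] [B [Q < >]]] >] [B [Q < >]]]

5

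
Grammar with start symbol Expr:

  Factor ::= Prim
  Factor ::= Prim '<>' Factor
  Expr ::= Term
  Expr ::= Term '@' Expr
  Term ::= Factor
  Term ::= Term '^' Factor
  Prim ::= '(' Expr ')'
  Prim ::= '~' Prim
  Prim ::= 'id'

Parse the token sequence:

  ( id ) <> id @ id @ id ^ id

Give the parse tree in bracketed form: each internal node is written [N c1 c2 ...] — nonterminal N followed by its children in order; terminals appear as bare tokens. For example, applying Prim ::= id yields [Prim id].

Expr
Term @ Expr
Factor @ Expr
Prim <> Factor @ Expr
( Expr ) <> Factor @ Expr
( Term ) <> Factor @ Expr
( Factor ) <> Factor @ Expr
( Prim ) <> Factor @ Expr
( id ) <> Factor @ Expr
( id ) <> Prim @ Expr
( id ) <> id @ Expr
( id ) <> id @ Term @ Expr
( id ) <> id @ Factor @ Expr
( id ) <> id @ Prim @ Expr
( id ) <> id @ id @ Expr
( id ) <> id @ id @ Term
( id ) <> id @ id @ Term ^ Factor
( id ) <> id @ id @ Factor ^ Factor
( id ) <> id @ id @ Prim ^ Factor
( id ) <> id @ id @ id ^ Factor
( id ) <> id @ id @ id ^ Prim
( id ) <> id @ id @ id ^ id

[Expr [Term [Factor [Prim ( [Expr [Term [Factor [Prim id]]]] )] <> [Factor [Prim id]]]] @ [Expr [Term [Factor [Prim id]]] @ [Expr [Term [Term [Factor [Prim id]]] ^ [Factor [Prim id]]]]]]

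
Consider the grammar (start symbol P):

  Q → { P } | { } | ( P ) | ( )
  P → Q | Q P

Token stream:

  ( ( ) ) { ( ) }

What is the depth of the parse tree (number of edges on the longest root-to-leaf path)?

5

[P [Q ( [P [Q ( )]] )] [P [Q { [P [Q ( )]] }]]]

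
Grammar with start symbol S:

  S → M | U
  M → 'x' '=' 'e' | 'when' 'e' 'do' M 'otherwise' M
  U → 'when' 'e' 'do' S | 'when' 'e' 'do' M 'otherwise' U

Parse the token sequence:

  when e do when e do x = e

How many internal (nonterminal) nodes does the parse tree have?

6

[S [U when e do [S [U when e do [S [M x = e]]]]]]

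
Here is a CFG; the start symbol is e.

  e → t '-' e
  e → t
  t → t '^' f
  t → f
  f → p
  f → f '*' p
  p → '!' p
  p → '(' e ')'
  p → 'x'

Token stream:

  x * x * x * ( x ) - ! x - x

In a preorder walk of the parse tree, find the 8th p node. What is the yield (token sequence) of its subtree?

x

[e [t [f [f [f [f [p x]] * [p x]] * [p x]] * [p ( [e [t [f [p x]]]] )]]] - [e [t [f [p ! [p x]]]] - [e [t [f [p x]]]]]]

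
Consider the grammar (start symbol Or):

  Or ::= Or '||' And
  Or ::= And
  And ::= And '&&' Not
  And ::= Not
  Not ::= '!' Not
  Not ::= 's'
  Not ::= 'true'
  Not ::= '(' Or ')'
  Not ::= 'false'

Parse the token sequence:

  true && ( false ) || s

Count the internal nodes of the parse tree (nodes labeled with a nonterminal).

11

[Or [Or [And [And [Not true]] && [Not ( [Or [And [Not false]]] )]]] || [And [Not s]]]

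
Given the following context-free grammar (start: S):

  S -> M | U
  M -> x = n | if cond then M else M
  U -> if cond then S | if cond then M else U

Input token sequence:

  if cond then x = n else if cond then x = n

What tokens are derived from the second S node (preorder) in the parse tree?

x = n

[S [U if cond then [M x = n] else [U if cond then [S [M x = n]]]]]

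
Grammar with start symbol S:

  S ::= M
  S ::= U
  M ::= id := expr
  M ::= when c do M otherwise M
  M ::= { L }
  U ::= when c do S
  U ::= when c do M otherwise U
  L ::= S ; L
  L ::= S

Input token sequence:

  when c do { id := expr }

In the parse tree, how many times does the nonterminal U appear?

1

[S [U when c do [S [M { [L [S [M id := expr]]] }]]]]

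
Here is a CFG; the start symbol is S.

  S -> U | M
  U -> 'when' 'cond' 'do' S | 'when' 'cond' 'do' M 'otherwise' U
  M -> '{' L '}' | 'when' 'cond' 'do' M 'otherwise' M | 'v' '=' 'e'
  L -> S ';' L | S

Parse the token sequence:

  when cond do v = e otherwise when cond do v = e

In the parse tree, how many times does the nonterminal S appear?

2

[S [U when cond do [M v = e] otherwise [U when cond do [S [M v = e]]]]]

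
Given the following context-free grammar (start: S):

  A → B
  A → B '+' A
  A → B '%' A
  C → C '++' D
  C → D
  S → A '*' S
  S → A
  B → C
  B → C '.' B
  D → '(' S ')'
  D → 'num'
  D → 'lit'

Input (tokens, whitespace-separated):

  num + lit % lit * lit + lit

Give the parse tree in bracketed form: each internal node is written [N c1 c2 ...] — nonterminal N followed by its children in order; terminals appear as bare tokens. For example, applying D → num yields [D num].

S
A * S
B + A * S
C + A * S
D + A * S
num + A * S
num + B % A * S
num + C % A * S
num + D % A * S
num + lit % A * S
num + lit % B * S
num + lit % C * S
num + lit % D * S
num + lit % lit * S
num + lit % lit * A
num + lit % lit * B + A
num + lit % lit * C + A
num + lit % lit * D + A
num + lit % lit * lit + A
num + lit % lit * lit + B
num + lit % lit * lit + C
num + lit % lit * lit + D
num + lit % lit * lit + lit

[S [A [B [C [D num]]] + [A [B [C [D lit]]] % [A [B [C [D lit]]]]]] * [S [A [B [C [D lit]]] + [A [B [C [D lit]]]]]]]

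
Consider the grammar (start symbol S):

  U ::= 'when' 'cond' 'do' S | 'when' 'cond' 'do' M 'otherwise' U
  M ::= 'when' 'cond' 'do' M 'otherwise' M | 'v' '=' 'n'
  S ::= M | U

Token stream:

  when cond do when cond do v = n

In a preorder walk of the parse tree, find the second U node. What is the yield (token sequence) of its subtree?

when cond do v = n

[S [U when cond do [S [U when cond do [S [M v = n]]]]]]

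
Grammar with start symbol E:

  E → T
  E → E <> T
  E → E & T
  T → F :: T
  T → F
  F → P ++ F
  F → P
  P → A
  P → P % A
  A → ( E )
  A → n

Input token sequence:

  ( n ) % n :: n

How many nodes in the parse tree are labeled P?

4

[E [T [F [P [P [A ( [E [T [F [P [A n]]]]] )]] % [A n]]] :: [T [F [P [A n]]]]]]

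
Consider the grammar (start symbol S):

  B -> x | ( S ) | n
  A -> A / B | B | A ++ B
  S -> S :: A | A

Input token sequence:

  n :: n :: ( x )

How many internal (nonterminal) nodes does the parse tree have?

12

[S [S [S [A [B n]]] :: [A [B n]]] :: [A [B ( [S [A [B x]]] )]]]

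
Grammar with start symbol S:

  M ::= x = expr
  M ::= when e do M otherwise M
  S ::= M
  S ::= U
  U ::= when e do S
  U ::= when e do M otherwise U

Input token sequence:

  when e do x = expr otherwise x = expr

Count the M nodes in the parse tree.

3

[S [M when e do [M x = expr] otherwise [M x = expr]]]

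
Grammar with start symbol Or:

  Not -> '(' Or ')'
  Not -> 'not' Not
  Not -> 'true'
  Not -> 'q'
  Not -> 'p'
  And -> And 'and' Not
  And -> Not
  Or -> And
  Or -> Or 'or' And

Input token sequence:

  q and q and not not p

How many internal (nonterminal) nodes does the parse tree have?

9

[Or [And [And [And [Not q]] and [Not q]] and [Not not [Not not [Not p]]]]]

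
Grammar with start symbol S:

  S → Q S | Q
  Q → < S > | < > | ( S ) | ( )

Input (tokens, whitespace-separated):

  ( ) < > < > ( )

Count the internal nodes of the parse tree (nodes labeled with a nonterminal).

[S [Q ( )] [S [Q < >] [S [Q < >] [S [Q ( )]]]]]

8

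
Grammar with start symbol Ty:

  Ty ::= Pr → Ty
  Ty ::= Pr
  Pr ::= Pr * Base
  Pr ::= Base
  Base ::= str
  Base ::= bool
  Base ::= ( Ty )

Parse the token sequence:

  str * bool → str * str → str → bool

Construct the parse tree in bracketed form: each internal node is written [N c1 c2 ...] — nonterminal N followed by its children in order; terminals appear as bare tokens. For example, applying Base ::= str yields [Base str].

[Ty [Pr [Pr [Base str]] * [Base bool]] → [Ty [Pr [Pr [Base str]] * [Base str]] → [Ty [Pr [Base str]] → [Ty [Pr [Base bool]]]]]]

Ty
Pr → Ty
Pr * Base → Ty
Base * Base → Ty
str * Base → Ty
str * bool → Ty
str * bool → Pr → Ty
str * bool → Pr * Base → Ty
str * bool → Base * Base → Ty
str * bool → str * Base → Ty
str * bool → str * str → Ty
str * bool → str * str → Pr → Ty
str * bool → str * str → Base → Ty
str * bool → str * str → str → Ty
str * bool → str * str → str → Pr
str * bool → str * str → str → Base
str * bool → str * str → str → bool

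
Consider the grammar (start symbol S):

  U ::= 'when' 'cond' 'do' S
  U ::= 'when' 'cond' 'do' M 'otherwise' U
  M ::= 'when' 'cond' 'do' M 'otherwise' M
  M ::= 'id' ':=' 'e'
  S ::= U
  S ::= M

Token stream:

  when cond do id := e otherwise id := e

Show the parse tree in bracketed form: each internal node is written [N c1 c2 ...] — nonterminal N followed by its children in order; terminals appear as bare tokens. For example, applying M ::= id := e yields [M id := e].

S
M
when cond do M otherwise M
when cond do id := e otherwise M
when cond do id := e otherwise id := e

[S [M when cond do [M id := e] otherwise [M id := e]]]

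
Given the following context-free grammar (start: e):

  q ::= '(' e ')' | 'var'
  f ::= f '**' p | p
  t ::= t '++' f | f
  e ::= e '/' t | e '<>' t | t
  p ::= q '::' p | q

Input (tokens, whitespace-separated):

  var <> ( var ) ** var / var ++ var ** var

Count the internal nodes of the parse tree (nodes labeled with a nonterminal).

[e [e [e [t [f [p [q var]]]]] <> [t [f [f [p [q ( [e [t [f [p [q var]]]]] )]]] ** [p [q var]]]]] / [t [t [f [p [q var]]]] ++ [f [f [p [q var]]] ** [p [q var]]]]]

30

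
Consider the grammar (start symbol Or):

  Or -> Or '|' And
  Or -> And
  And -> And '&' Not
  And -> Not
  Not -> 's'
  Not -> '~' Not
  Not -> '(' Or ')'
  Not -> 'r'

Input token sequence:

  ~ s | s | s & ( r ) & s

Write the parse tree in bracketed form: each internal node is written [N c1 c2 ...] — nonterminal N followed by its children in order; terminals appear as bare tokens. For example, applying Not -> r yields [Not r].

Or
Or | And
Or | And | And
And | And | And
Not | And | And
~ Not | And | And
~ s | And | And
~ s | Not | And
~ s | s | And
~ s | s | And & Not
~ s | s | And & Not & Not
~ s | s | Not & Not & Not
~ s | s | s & Not & Not
~ s | s | s & ( Or ) & Not
~ s | s | s & ( And ) & Not
~ s | s | s & ( Not ) & Not
~ s | s | s & ( r ) & Not
~ s | s | s & ( r ) & s

[Or [Or [Or [And [Not ~ [Not s]]]] | [And [Not s]]] | [And [And [And [Not s]] & [Not ( [Or [And [Not r]]] )]] & [Not s]]]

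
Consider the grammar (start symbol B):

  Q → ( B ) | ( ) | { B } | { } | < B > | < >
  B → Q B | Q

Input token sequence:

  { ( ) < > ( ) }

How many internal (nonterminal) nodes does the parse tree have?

8

[B [Q { [B [Q ( )] [B [Q < >] [B [Q ( )]]]] }]]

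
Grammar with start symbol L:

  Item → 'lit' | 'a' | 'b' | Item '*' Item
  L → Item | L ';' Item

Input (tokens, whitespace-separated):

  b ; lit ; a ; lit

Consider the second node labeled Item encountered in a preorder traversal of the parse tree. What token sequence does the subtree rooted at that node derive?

lit

[L [L [L [L [Item b]] ; [Item lit]] ; [Item a]] ; [Item lit]]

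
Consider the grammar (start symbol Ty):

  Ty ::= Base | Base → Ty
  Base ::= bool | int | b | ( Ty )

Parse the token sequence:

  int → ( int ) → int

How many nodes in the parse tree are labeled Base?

[Ty [Base int] → [Ty [Base ( [Ty [Base int]] )] → [Ty [Base int]]]]

4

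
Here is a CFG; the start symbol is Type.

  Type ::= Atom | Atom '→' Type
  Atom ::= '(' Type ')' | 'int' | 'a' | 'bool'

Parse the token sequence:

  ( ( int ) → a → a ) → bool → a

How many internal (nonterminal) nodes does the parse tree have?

14

[Type [Atom ( [Type [Atom ( [Type [Atom int]] )] → [Type [Atom a] → [Type [Atom a]]]] )] → [Type [Atom bool] → [Type [Atom a]]]]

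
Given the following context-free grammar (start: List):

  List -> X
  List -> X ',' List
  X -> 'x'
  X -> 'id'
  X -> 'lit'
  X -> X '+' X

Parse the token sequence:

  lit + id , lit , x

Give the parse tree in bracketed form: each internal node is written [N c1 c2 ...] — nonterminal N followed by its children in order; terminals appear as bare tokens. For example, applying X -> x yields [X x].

List
X , List
X + X , List
lit + X , List
lit + id , List
lit + id , X , List
lit + id , lit , List
lit + id , lit , X
lit + id , lit , x

[List [X [X lit] + [X id]] , [List [X lit] , [List [X x]]]]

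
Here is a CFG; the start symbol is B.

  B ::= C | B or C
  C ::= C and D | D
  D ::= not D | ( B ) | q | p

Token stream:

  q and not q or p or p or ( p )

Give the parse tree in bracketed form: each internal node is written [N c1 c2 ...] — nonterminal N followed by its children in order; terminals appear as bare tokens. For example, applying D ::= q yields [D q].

[B [B [B [B [C [C [D q]] and [D not [D q]]]] or [C [D p]]] or [C [D p]]] or [C [D ( [B [C [D p]]] )]]]

B
B or C
B or C or C
B or C or C or C
C or C or C or C
C and D or C or C or C
D and D or C or C or C
q and D or C or C or C
q and not D or C or C or C
q and not q or C or C or C
q and not q or D or C or C
q and not q or p or C or C
q and not q or p or D or C
q and not q or p or p or C
q and not q or p or p or D
q and not q or p or p or ( B )
q and not q or p or p or ( C )
q and not q or p or p or ( D )
q and not q or p or p or ( p )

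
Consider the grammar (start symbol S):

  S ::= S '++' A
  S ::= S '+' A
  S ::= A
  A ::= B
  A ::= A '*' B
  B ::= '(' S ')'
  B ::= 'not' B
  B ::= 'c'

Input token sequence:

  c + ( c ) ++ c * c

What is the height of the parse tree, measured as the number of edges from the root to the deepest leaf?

[S [S [S [A [B c]]] + [A [B ( [S [A [B c]]] )]]] ++ [A [A [B c]] * [B c]]]

7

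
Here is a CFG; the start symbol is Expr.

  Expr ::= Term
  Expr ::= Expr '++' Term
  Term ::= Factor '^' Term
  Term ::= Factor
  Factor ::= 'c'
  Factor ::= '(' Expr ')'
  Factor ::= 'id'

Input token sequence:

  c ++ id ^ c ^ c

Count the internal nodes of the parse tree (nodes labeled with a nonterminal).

10

[Expr [Expr [Term [Factor c]]] ++ [Term [Factor id] ^ [Term [Factor c] ^ [Term [Factor c]]]]]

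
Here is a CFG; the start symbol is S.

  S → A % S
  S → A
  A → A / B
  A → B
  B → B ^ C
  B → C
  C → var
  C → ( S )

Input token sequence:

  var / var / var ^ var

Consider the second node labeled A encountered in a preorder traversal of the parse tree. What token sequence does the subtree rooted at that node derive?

[S [A [A [A [B [C var]]] / [B [C var]]] / [B [B [C var]] ^ [C var]]]]

var / var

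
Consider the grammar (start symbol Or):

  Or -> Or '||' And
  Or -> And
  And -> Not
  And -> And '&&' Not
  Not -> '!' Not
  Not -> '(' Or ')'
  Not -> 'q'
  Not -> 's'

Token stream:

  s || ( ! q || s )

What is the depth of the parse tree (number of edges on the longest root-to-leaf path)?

[Or [Or [And [Not s]]] || [And [Not ( [Or [Or [And [Not ! [Not q]]]] || [And [Not s]]] )]]]

8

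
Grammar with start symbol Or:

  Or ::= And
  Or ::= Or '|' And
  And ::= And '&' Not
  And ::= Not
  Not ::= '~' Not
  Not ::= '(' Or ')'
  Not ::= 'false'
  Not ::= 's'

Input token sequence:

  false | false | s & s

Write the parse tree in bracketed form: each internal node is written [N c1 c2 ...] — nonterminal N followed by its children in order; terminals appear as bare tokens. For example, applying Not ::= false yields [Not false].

[Or [Or [Or [And [Not false]]] | [And [Not false]]] | [And [And [Not s]] & [Not s]]]

Or
Or | And
Or | And | And
And | And | And
Not | And | And
false | And | And
false | Not | And
false | false | And
false | false | And & Not
false | false | Not & Not
false | false | s & Not
false | false | s & s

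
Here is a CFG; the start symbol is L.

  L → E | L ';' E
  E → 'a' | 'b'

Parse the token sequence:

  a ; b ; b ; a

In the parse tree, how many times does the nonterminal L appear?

[L [L [L [L [E a]] ; [E b]] ; [E b]] ; [E a]]

4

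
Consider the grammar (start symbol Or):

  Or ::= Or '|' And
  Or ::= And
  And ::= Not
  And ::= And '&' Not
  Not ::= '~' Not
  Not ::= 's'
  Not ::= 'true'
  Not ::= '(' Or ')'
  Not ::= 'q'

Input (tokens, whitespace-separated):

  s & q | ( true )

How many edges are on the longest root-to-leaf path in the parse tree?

6

[Or [Or [And [And [Not s]] & [Not q]]] | [And [Not ( [Or [And [Not true]]] )]]]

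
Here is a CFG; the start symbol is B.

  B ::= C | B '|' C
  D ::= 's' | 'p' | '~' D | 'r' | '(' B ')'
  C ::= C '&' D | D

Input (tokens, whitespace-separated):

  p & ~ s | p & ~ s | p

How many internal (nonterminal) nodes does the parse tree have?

15

[B [B [B [C [C [D p]] & [D ~ [D s]]]] | [C [C [D p]] & [D ~ [D s]]]] | [C [D p]]]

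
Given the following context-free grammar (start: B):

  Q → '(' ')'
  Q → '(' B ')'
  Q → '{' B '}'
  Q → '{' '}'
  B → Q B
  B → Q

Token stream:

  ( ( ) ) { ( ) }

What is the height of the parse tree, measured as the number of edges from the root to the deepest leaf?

[B [Q ( [B [Q ( )]] )] [B [Q { [B [Q ( )]] }]]]

5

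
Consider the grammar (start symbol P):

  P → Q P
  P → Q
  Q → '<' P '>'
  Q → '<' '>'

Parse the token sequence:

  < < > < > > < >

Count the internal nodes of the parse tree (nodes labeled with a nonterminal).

[P [Q < [P [Q < >] [P [Q < >]]] >] [P [Q < >]]]

8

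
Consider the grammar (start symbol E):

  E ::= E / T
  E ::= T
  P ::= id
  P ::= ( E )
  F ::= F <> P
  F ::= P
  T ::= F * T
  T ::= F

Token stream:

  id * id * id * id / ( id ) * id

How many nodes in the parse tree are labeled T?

7

[E [E [T [F [P id]] * [T [F [P id]] * [T [F [P id]] * [T [F [P id]]]]]]] / [T [F [P ( [E [T [F [P id]]]] )]] * [T [F [P id]]]]]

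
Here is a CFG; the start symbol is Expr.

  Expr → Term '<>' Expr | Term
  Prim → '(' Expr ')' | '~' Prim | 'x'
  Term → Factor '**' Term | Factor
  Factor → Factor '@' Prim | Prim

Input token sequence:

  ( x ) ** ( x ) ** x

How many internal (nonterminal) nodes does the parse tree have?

[Expr [Term [Factor [Prim ( [Expr [Term [Factor [Prim x]]]] )]] ** [Term [Factor [Prim ( [Expr [Term [Factor [Prim x]]]] )]] ** [Term [Factor [Prim x]]]]]]

18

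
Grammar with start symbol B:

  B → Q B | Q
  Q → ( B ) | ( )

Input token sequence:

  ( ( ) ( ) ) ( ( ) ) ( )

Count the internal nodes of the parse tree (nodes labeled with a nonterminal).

12

[B [Q ( [B [Q ( )] [B [Q ( )]]] )] [B [Q ( [B [Q ( )]] )] [B [Q ( )]]]]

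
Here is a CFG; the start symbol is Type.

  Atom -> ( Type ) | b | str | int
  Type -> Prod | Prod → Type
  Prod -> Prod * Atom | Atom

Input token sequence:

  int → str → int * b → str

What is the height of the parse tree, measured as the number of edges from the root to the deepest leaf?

6

[Type [Prod [Atom int]] → [Type [Prod [Atom str]] → [Type [Prod [Prod [Atom int]] * [Atom b]] → [Type [Prod [Atom str]]]]]]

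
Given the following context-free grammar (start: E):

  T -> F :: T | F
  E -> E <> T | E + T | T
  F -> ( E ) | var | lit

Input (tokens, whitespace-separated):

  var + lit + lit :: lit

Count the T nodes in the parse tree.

4

[E [E [E [T [F var]]] + [T [F lit]]] + [T [F lit] :: [T [F lit]]]]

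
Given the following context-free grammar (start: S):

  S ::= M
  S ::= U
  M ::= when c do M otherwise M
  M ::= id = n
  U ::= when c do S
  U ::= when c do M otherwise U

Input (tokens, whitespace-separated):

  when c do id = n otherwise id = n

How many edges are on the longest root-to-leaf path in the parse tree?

[S [M when c do [M id = n] otherwise [M id = n]]]

3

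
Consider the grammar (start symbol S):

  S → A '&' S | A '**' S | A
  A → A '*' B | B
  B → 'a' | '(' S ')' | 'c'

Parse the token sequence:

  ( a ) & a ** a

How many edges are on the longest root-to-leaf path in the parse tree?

6

[S [A [B ( [S [A [B a]]] )]] & [S [A [B a]] ** [S [A [B a]]]]]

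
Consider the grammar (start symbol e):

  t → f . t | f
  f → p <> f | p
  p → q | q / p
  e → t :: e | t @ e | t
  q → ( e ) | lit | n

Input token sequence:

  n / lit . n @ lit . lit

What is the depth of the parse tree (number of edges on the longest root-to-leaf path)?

7

[e [t [f [p [q n] / [p [q lit]]]] . [t [f [p [q n]]]]] @ [e [t [f [p [q lit]]] . [t [f [p [q lit]]]]]]]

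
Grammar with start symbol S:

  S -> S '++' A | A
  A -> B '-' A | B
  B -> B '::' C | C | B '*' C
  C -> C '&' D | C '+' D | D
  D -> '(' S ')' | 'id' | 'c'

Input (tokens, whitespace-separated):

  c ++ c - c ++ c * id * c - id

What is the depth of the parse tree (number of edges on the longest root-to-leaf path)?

7

[S [S [S [A [B [C [D c]]]]] ++ [A [B [C [D c]]] - [A [B [C [D c]]]]]] ++ [A [B [B [B [C [D c]]] * [C [D id]]] * [C [D c]]] - [A [B [C [D id]]]]]]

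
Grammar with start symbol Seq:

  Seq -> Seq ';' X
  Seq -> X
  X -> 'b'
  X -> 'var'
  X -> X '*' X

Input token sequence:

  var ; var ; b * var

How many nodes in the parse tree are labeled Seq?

[Seq [Seq [Seq [X var]] ; [X var]] ; [X [X b] * [X var]]]

3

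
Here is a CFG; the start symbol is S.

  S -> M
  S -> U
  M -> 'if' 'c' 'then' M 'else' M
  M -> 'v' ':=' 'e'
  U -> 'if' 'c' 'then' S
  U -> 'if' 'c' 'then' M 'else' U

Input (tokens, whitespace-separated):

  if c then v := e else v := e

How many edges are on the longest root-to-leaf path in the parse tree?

3

[S [M if c then [M v := e] else [M v := e]]]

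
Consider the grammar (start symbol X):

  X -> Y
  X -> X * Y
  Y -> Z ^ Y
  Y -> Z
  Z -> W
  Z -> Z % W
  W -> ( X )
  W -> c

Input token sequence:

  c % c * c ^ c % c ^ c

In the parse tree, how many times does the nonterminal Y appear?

[X [X [Y [Z [Z [W c]] % [W c]]]] * [Y [Z [W c]] ^ [Y [Z [Z [W c]] % [W c]] ^ [Y [Z [W c]]]]]]

4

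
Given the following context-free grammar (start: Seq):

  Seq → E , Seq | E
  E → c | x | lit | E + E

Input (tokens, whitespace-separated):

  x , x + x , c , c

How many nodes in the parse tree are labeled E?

6

[Seq [E x] , [Seq [E [E x] + [E x]] , [Seq [E c] , [Seq [E c]]]]]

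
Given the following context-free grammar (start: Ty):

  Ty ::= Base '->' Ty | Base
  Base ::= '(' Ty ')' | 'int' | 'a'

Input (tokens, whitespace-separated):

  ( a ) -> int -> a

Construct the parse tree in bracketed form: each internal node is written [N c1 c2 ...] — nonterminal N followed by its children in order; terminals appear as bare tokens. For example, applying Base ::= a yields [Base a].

Ty
Base -> Ty
( Ty ) -> Ty
( Base ) -> Ty
( a ) -> Ty
( a ) -> Base -> Ty
( a ) -> int -> Ty
( a ) -> int -> Base
( a ) -> int -> a

[Ty [Base ( [Ty [Base a]] )] -> [Ty [Base int] -> [Ty [Base a]]]]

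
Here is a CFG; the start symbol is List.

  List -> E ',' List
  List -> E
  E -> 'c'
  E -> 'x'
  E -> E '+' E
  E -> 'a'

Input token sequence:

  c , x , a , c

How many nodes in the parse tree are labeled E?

4

[List [E c] , [List [E x] , [List [E a] , [List [E c]]]]]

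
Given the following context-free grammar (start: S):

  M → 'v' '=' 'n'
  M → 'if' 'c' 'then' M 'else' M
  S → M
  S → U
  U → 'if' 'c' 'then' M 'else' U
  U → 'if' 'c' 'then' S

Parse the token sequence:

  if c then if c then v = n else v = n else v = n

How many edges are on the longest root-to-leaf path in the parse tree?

4

[S [M if c then [M if c then [M v = n] else [M v = n]] else [M v = n]]]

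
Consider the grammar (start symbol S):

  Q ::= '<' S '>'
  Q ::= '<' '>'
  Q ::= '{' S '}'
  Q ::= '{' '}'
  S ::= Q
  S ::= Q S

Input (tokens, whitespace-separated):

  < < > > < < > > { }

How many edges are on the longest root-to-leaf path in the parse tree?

5

[S [Q < [S [Q < >]] >] [S [Q < [S [Q < >]] >] [S [Q { }]]]]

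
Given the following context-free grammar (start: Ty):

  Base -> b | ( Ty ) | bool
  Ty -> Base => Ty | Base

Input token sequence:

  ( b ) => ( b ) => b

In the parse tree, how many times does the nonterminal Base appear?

[Ty [Base ( [Ty [Base b]] )] => [Ty [Base ( [Ty [Base b]] )] => [Ty [Base b]]]]

5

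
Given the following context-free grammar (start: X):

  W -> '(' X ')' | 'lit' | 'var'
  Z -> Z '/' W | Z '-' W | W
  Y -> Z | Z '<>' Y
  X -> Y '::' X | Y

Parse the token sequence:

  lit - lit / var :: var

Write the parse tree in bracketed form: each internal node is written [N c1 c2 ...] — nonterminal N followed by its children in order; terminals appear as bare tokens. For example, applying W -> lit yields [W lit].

[X [Y [Z [Z [Z [W lit]] - [W lit]] / [W var]]] :: [X [Y [Z [W var]]]]]

X
Y :: X
Z :: X
Z / W :: X
Z - W / W :: X
W - W / W :: X
lit - W / W :: X
lit - lit / W :: X
lit - lit / var :: X
lit - lit / var :: Y
lit - lit / var :: Z
lit - lit / var :: W
lit - lit / var :: var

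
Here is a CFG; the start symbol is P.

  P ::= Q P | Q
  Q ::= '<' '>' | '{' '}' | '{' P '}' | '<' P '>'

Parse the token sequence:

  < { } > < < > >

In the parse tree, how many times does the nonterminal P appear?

4

[P [Q < [P [Q { }]] >] [P [Q < [P [Q < >]] >]]]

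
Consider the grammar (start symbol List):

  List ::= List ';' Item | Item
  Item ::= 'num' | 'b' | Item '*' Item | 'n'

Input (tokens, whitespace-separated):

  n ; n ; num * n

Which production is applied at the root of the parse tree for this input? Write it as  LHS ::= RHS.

[List [List [List [Item n]] ; [Item n]] ; [Item [Item num] * [Item n]]]

List ::= List ';' Item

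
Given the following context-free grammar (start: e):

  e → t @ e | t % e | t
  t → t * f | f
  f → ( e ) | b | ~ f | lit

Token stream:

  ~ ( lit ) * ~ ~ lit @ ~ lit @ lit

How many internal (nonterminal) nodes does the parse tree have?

[e [t [t [f ~ [f ( [e [t [f lit]]] )]]] * [f ~ [f ~ [f lit]]]] @ [e [t [f ~ [f lit]]] @ [e [t [f lit]]]]]

18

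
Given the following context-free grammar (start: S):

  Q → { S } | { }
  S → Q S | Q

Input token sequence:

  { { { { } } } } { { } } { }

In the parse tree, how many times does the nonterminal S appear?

7

[S [Q { [S [Q { [S [Q { [S [Q { }]] }]] }]] }] [S [Q { [S [Q { }]] }] [S [Q { }]]]]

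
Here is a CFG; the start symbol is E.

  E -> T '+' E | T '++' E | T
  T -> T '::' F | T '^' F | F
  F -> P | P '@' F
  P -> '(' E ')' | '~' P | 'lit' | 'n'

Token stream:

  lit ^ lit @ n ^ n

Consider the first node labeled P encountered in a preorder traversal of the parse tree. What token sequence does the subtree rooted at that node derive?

lit

[E [T [T [T [F [P lit]]] ^ [F [P lit] @ [F [P n]]]] ^ [F [P n]]]]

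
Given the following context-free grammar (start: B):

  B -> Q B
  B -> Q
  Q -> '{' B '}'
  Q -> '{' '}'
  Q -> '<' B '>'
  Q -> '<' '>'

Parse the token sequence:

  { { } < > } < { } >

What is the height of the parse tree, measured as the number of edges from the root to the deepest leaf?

5

[B [Q { [B [Q { }] [B [Q < >]]] }] [B [Q < [B [Q { }]] >]]]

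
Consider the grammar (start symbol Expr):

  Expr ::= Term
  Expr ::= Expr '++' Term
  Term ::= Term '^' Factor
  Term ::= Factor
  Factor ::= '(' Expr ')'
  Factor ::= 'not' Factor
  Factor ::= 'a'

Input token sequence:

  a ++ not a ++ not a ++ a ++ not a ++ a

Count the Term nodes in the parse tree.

[Expr [Expr [Expr [Expr [Expr [Expr [Term [Factor a]]] ++ [Term [Factor not [Factor a]]]] ++ [Term [Factor not [Factor a]]]] ++ [Term [Factor a]]] ++ [Term [Factor not [Factor a]]]] ++ [Term [Factor a]]]

6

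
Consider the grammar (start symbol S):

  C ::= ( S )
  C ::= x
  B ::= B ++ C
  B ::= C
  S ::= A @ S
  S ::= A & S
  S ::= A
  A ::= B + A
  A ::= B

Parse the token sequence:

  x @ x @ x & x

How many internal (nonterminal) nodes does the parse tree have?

16

[S [A [B [C x]]] @ [S [A [B [C x]]] @ [S [A [B [C x]]] & [S [A [B [C x]]]]]]]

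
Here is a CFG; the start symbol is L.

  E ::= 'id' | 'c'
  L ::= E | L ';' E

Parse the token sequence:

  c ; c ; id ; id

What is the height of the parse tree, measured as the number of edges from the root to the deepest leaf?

[L [L [L [L [E c]] ; [E c]] ; [E id]] ; [E id]]

5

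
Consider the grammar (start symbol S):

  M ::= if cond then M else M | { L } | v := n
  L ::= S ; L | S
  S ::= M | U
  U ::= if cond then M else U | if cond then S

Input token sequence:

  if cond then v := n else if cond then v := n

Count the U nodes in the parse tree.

2

[S [U if cond then [M v := n] else [U if cond then [S [M v := n]]]]]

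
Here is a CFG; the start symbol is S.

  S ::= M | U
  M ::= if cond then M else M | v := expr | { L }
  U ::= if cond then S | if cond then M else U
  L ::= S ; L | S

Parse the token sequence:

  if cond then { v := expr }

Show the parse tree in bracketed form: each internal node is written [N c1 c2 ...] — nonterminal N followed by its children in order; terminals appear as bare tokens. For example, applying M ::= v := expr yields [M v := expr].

[S [U if cond then [S [M { [L [S [M v := expr]]] }]]]]

S
U
if cond then S
if cond then M
if cond then { L }
if cond then { S }
if cond then { M }
if cond then { v := expr }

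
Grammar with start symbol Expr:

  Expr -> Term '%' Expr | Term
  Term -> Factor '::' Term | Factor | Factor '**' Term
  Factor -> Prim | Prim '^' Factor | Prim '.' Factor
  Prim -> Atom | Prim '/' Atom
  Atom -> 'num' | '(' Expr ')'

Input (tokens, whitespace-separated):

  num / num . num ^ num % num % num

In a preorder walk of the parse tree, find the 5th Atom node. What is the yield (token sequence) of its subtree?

[Expr [Term [Factor [Prim [Prim [Atom num]] / [Atom num]] . [Factor [Prim [Atom num]] ^ [Factor [Prim [Atom num]]]]]] % [Expr [Term [Factor [Prim [Atom num]]]] % [Expr [Term [Factor [Prim [Atom num]]]]]]]

num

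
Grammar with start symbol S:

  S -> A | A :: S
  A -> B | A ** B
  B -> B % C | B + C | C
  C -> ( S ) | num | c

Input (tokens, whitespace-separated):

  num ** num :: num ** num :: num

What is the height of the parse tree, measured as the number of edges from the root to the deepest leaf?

6

[S [A [A [B [C num]]] ** [B [C num]]] :: [S [A [A [B [C num]]] ** [B [C num]]] :: [S [A [B [C num]]]]]]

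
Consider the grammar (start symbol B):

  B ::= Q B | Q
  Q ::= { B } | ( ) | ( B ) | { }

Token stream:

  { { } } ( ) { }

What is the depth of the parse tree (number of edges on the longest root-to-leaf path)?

4

[B [Q { [B [Q { }]] }] [B [Q ( )] [B [Q { }]]]]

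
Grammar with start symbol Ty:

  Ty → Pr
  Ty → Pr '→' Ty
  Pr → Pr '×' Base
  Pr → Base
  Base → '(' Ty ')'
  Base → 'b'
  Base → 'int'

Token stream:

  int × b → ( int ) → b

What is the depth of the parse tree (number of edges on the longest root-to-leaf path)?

7

[Ty [Pr [Pr [Base int]] × [Base b]] → [Ty [Pr [Base ( [Ty [Pr [Base int]]] )]] → [Ty [Pr [Base b]]]]]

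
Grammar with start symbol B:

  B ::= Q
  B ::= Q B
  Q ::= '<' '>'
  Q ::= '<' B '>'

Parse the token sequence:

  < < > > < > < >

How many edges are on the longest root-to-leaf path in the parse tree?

[B [Q < [B [Q < >]] >] [B [Q < >] [B [Q < >]]]]

4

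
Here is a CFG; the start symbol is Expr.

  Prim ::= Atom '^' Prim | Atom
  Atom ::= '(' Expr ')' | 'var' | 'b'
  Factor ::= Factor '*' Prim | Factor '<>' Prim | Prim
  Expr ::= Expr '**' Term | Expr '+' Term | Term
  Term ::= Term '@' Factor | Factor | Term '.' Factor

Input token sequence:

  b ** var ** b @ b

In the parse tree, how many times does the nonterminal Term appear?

[Expr [Expr [Expr [Term [Factor [Prim [Atom b]]]]] ** [Term [Factor [Prim [Atom var]]]]] ** [Term [Term [Factor [Prim [Atom b]]]] @ [Factor [Prim [Atom b]]]]]

4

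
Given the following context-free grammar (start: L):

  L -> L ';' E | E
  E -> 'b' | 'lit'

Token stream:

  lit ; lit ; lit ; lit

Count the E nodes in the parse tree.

[L [L [L [L [E lit]] ; [E lit]] ; [E lit]] ; [E lit]]

4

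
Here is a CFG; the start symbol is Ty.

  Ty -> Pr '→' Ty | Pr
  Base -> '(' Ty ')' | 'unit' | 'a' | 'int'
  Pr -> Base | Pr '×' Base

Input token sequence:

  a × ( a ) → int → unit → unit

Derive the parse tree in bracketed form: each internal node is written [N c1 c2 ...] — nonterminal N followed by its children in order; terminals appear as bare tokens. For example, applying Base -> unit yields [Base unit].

[Ty [Pr [Pr [Base a]] × [Base ( [Ty [Pr [Base a]]] )]] → [Ty [Pr [Base int]] → [Ty [Pr [Base unit]] → [Ty [Pr [Base unit]]]]]]

Ty
Pr → Ty
Pr × Base → Ty
Base × Base → Ty
a × Base → Ty
a × ( Ty ) → Ty
a × ( Pr ) → Ty
a × ( Base ) → Ty
a × ( a ) → Ty
a × ( a ) → Pr → Ty
a × ( a ) → Base → Ty
a × ( a ) → int → Ty
a × ( a ) → int → Pr → Ty
a × ( a ) → int → Base → Ty
a × ( a ) → int → unit → Ty
a × ( a ) → int → unit → Pr
a × ( a ) → int → unit → Base
a × ( a ) → int → unit → unit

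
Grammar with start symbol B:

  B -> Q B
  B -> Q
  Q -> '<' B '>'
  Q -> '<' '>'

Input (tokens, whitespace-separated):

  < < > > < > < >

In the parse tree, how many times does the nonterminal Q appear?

4

[B [Q < [B [Q < >]] >] [B [Q < >] [B [Q < >]]]]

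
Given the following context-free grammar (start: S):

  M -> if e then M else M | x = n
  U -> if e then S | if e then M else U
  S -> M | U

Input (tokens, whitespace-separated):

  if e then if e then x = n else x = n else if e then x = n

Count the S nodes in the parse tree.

2

[S [U if e then [M if e then [M x = n] else [M x = n]] else [U if e then [S [M x = n]]]]]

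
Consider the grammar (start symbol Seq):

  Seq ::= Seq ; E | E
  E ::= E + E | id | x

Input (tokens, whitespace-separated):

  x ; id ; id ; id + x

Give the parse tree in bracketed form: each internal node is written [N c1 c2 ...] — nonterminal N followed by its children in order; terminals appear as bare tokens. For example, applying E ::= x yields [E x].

Seq
Seq ; E
Seq ; E ; E
Seq ; E ; E ; E
E ; E ; E ; E
x ; E ; E ; E
x ; id ; E ; E
x ; id ; id ; E
x ; id ; id ; E + E
x ; id ; id ; id + E
x ; id ; id ; id + x

[Seq [Seq [Seq [Seq [E x]] ; [E id]] ; [E id]] ; [E [E id] + [E x]]]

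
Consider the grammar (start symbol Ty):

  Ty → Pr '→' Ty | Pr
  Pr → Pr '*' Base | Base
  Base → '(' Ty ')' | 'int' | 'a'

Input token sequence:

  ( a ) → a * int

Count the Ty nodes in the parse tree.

[Ty [Pr [Base ( [Ty [Pr [Base a]]] )]] → [Ty [Pr [Pr [Base a]] * [Base int]]]]

3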